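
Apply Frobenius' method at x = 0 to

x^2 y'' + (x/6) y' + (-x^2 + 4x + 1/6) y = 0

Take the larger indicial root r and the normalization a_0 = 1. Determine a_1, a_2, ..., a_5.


Write in Frobenius form y'' + (p(x)/x) y' + (q(x)/x^2) y = 0:
  p(x) = 1/6,  q(x) = -x^2 + 4x + 1/6.
Indicial equation: r(r-1) + (1/6) r + (1/6) = 0 -> roots r_1 = 1/2, r_2 = 1/3.
Take r = r_1 = 1/2. Let y(x) = x^r sum_{n>=0} a_n x^n with a_0 = 1.
Substitute y = x^r sum a_n x^n and match x^{r+n}. The recurrence is
  D(n) a_n + 4 a_{n-1} - 1 a_{n-2} = 0,  where D(n) = (r+n)(r+n-1) + (1/6)(r+n) + (1/6).
  a_n = [-4 a_{n-1} + 1 a_{n-2}] / D(n).
Since the indicial polynomial factors as (r - r_1)(r - r_2), D(n) = (r_1 + n - r_1)(r_1 + n - r_2) = n(n + 1/6).
Evaluating step by step (a_0 = 1):
  n = 1: D(1) = 1(1 + 1/6) = 7/6; numerator = -4(1) = -4; a_1 = (-4)/(7/6) = -24/7
  n = 2: D(2) = 2(2 + 1/6) = 13/3; numerator = -4(-24/7) + 1(1) = 103/7; a_2 = (103/7)/(13/3) = 309/91
  n = 3: D(3) = 3(3 + 1/6) = 19/2; numerator = -4(309/91) + 1(-24/7) = -1548/91; a_3 = (-1548/91)/(19/2) = -3096/1729
  n = 4: D(4) = 4(4 + 1/6) = 50/3; numerator = -4(-3096/1729) + 1(309/91) = 18255/1729; a_4 = (18255/1729)/(50/3) = 10953/17290
  n = 5: D(5) = 5(5 + 1/6) = 155/6; numerator = -4(10953/17290) + 1(-3096/1729) = -37386/8645; a_5 = (-37386/8645)/(155/6) = -7236/43225

r = 1/2; a_0 = 1; a_1 = -24/7; a_2 = 309/91; a_3 = -3096/1729; a_4 = 10953/17290; a_5 = -7236/43225


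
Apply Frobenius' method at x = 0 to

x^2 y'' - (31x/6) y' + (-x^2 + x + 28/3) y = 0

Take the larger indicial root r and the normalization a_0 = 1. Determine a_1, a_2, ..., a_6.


Write in Frobenius form y'' + (p(x)/x) y' + (q(x)/x^2) y = 0:
  p(x) = -31/6,  q(x) = -x^2 + x + 28/3.
Indicial equation: r(r-1) + (-31/6) r + (28/3) = 0 -> roots r_1 = 7/2, r_2 = 8/3.
Take r = r_1 = 7/2. Let y(x) = x^r sum_{n>=0} a_n x^n with a_0 = 1.
Substitute y = x^r sum a_n x^n and match x^{r+n}. The recurrence is
  D(n) a_n + 1 a_{n-1} - 1 a_{n-2} = 0,  where D(n) = (r+n)(r+n-1) + (-31/6)(r+n) + (28/3).
  a_n = [-1 a_{n-1} + 1 a_{n-2}] / D(n).
Since the indicial polynomial factors as (r - r_1)(r - r_2), D(n) = (r_1 + n - r_1)(r_1 + n - r_2) = n(n + 5/6).
Evaluating step by step (a_0 = 1):
  n = 1: D(1) = 1(1 + 5/6) = 11/6; numerator = -1(1) = -1; a_1 = (-1)/(11/6) = -6/11
  n = 2: D(2) = 2(2 + 5/6) = 17/3; numerator = -1(-6/11) + 1(1) = 17/11; a_2 = (17/11)/(17/3) = 3/11
  n = 3: D(3) = 3(3 + 5/6) = 23/2; numerator = -1(3/11) + 1(-6/11) = -9/11; a_3 = (-9/11)/(23/2) = -18/253
  n = 4: D(4) = 4(4 + 5/6) = 58/3; numerator = -1(-18/253) + 1(3/11) = 87/253; a_4 = (87/253)/(58/3) = 9/506
  n = 5: D(5) = 5(5 + 5/6) = 175/6; numerator = -1(9/506) + 1(-18/253) = -45/506; a_5 = (-45/506)/(175/6) = -27/8855
  n = 6: D(6) = 6(6 + 5/6) = 41; numerator = -1(-27/8855) + 1(9/506) = 369/17710; a_6 = (369/17710)/(41) = 9/17710

r = 7/2; a_0 = 1; a_1 = -6/11; a_2 = 3/11; a_3 = -18/253; a_4 = 9/506; a_5 = -27/8855; a_6 = 9/17710


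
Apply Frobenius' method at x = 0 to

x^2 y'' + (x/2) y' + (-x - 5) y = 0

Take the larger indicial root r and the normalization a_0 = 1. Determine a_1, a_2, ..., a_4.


Write in Frobenius form y'' + (p(x)/x) y' + (q(x)/x^2) y = 0:
  p(x) = 1/2,  q(x) = -x - 5.
Indicial equation: r(r-1) + (1/2) r + (-5) = 0 -> roots r_1 = 5/2, r_2 = -2.
Take r = r_1 = 5/2. Let y(x) = x^r sum_{n>=0} a_n x^n with a_0 = 1.
Substitute y = x^r sum a_n x^n and match x^{r+n}. The recurrence is
  D(n) a_n - 1 a_{n-1} = 0,  where D(n) = (r+n)(r+n-1) + (1/2)(r+n) + (-5).
  a_n = 1 / D(n) * a_{n-1}.
Since the indicial polynomial factors as (r - r_1)(r - r_2), D(n) = (r_1 + n - r_1)(r_1 + n - r_2) = n(n + 9/2).
Evaluating step by step (a_0 = 1):
  n = 1: D(1) = 1(1 + 9/2) = 11/2; numerator = 1(1) = 1; a_1 = (1)/(11/2) = 2/11
  n = 2: D(2) = 2(2 + 9/2) = 13; numerator = 1(2/11) = 2/11; a_2 = (2/11)/(13) = 2/143
  n = 3: D(3) = 3(3 + 9/2) = 45/2; numerator = 1(2/143) = 2/143; a_3 = (2/143)/(45/2) = 4/6435
  n = 4: D(4) = 4(4 + 9/2) = 34; numerator = 1(4/6435) = 4/6435; a_4 = (4/6435)/(34) = 2/109395

r = 5/2; a_0 = 1; a_1 = 2/11; a_2 = 2/143; a_3 = 4/6435; a_4 = 2/109395


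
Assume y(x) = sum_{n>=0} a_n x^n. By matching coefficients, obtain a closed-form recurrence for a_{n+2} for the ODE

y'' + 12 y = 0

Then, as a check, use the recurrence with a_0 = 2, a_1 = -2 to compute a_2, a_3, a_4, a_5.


Substitute y = sum_n a_n x^n into y'' + (const) y = 0.
y''(x) = sum_{n>=0} (n+2)(n+1) a_{n+2} x^n.
The ODE becomes sum_n [(n+2)(n+1) a_{n+2} + 12 a_n] x^n = 0.
Setting each coefficient to zero gives the recurrence:
  (n+2)(n+1) a_{n+2} + 12 a_n = 0,
  a_{n+2} = -12 / ((n+1)(n+2)) a_n.

Check with a_0 = 2, a_1 = -2 (apply the recurrence for n = 0, 1, 2, 3): a_0 = 2, a_1 = -2, a_2 = -12, a_3 = 4, a_4 = 12, a_5 = -12/5.

a_{n+2} = -12/((n+1)(n+2)) * a_n; check: a_0 = 2, a_1 = -2, a_2 = -12, a_3 = 4, a_4 = 12, a_5 = -12/5


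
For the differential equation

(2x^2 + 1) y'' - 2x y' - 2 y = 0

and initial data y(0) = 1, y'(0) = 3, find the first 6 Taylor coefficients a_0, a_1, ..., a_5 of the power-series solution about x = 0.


Ansatz: y(x) = sum_{n>=0} a_n x^n, so y'(x) = sum_{n>=1} n a_n x^(n-1) and y''(x) = sum_{n>=2} n(n-1) a_n x^(n-2).
Substitute into P(x) y'' + Q(x) y' + R(x) y = 0 with P(x) = 2x^2 + 1, Q(x) = -2x, R(x) = -2, and match powers of x.
Initial conditions: a_0 = 1, a_1 = 3.
Setting the coefficient of each power of x to zero and solving order by order (substituting the coefficients already found):
  x^0: 2 a_2 - 2 a_0 = 0  ->  2 a_2 = 2 a_0 = 2  ->  a_2 = 1
  x^1: 6 a_3 - 4 a_1 = 0  ->  6 a_3 = 4 a_1 = 12  ->  a_3 = 2
  x^2: 12 a_4 - 2 a_2 = 0  ->  12 a_4 = 2 a_2 = 2  ->  a_4 = 1/6
  x^3: 20 a_5 + 4 a_3 = 0  ->  20 a_5 = -4 a_3 = -8  ->  a_5 = -2/5
Truncated series: y(x) = 1 + 3 x + x^2 + 2 x^3 + (1/6) x^4 - (2/5) x^5 + O(x^6).

a_0 = 1; a_1 = 3; a_2 = 1; a_3 = 2; a_4 = 1/6; a_5 = -2/5


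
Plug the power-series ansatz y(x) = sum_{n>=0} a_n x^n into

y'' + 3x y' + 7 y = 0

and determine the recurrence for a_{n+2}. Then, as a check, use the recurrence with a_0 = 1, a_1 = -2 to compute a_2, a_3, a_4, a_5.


Substitute y = sum_n a_n x^n.
y''(x) has coefficient (n+2)(n+1) a_{n+2} at x^n;
3 x y'(x) has coefficient 3 n a_n at x^n (shift);
7 y(x) has coefficient 7 a_n at x^n.
Matching x^n: (n+2)(n+1) a_{n+2} + (3n + 7) a_n = 0.
Thus a_{n+2} = (-3n - 7) / ((n+1)(n+2)) * a_n.

Check with a_0 = 1, a_1 = -2 (apply the recurrence for n = 0, 1, 2, 3): a_0 = 1, a_1 = -2, a_2 = -7/2, a_3 = 10/3, a_4 = 91/24, a_5 = -8/3.

a_(n+2) = (-3n - 7) / ((n+1)(n+2)) * a_n; check: a_0 = 1, a_1 = -2, a_2 = -7/2, a_3 = 10/3, a_4 = 91/24, a_5 = -8/3


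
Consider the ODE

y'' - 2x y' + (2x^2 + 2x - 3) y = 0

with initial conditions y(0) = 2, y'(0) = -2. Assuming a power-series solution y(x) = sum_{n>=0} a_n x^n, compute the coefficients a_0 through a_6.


Ansatz: y(x) = sum_{n>=0} a_n x^n, so y'(x) = sum_{n>=1} n a_n x^(n-1) and y''(x) = sum_{n>=2} n(n-1) a_n x^(n-2).
Substitute into P(x) y'' + Q(x) y' + R(x) y = 0 with P(x) = 1, Q(x) = -2x, R(x) = 2x^2 + 2x - 3, and match powers of x.
Initial conditions: a_0 = 2, a_1 = -2.
Setting the coefficient of each power of x to zero and solving order by order (substituting the coefficients already found):
  x^0: 2 a_2 - 3 a_0 = 0  ->  2 a_2 = 3 a_0 = 6  ->  a_2 = 3
  x^1: 6 a_3 - 5 a_1 + 2 a_0 = 0  ->  6 a_3 = 5 a_1 - 2 a_0 = -14  ->  a_3 = -7/3
  x^2: 12 a_4 - 7 a_2 + 2 a_1 + 2 a_0 = 0  ->  12 a_4 = 7 a_2 - 2 a_1 - 2 a_0 = 21  ->  a_4 = 7/4
  x^3: 20 a_5 - 9 a_3 + 2 a_2 + 2 a_1 = 0  ->  20 a_5 = 9 a_3 - 2 a_2 - 2 a_1 = -23  ->  a_5 = -23/20
  x^4: 30 a_6 - 11 a_4 + 2 a_3 + 2 a_2 = 0  ->  30 a_6 = 11 a_4 - 2 a_3 - 2 a_2 = 215/12  ->  a_6 = 43/72
Truncated series: y(x) = 2 - 2 x + 3 x^2 - (7/3) x^3 + (7/4) x^4 - (23/20) x^5 + (43/72) x^6 + O(x^7).

a_0 = 2; a_1 = -2; a_2 = 3; a_3 = -7/3; a_4 = 7/4; a_5 = -23/20; a_6 = 43/72


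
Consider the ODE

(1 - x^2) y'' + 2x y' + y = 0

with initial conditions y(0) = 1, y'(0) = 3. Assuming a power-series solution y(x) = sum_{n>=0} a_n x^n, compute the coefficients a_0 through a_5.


Ansatz: y(x) = sum_{n>=0} a_n x^n, so y'(x) = sum_{n>=1} n a_n x^(n-1) and y''(x) = sum_{n>=2} n(n-1) a_n x^(n-2).
Substitute into P(x) y'' + Q(x) y' + R(x) y = 0 with P(x) = 1 - x^2, Q(x) = 2x, R(x) = 1, and match powers of x.
Initial conditions: a_0 = 1, a_1 = 3.
Setting the coefficient of each power of x to zero and solving order by order (substituting the coefficients already found):
  x^0: 2 a_2 + a_0 = 0  ->  2 a_2 = -a_0 = -1  ->  a_2 = -1/2
  x^1: 6 a_3 + 3 a_1 = 0  ->  6 a_3 = -3 a_1 = -9  ->  a_3 = -3/2
  x^2: 12 a_4 + 3 a_2 = 0  ->  12 a_4 = -3 a_2 = 3/2  ->  a_4 = 1/8
  x^3: 20 a_5 + a_3 = 0  ->  20 a_5 = -a_3 = 3/2  ->  a_5 = 3/40
Truncated series: y(x) = 1 + 3 x - (1/2) x^2 - (3/2) x^3 + (1/8) x^4 + (3/40) x^5 + O(x^6).

a_0 = 1; a_1 = 3; a_2 = -1/2; a_3 = -3/2; a_4 = 1/8; a_5 = 3/40


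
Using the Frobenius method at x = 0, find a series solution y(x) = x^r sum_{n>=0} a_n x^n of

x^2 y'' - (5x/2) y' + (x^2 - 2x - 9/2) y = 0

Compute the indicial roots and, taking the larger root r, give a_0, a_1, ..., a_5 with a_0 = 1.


Write in Frobenius form y'' + (p(x)/x) y' + (q(x)/x^2) y = 0:
  p(x) = -5/2,  q(x) = x^2 - 2x - 9/2.
Indicial equation: r(r-1) + (-5/2) r + (-9/2) = 0 -> roots r_1 = 9/2, r_2 = -1.
Take r = r_1 = 9/2. Let y(x) = x^r sum_{n>=0} a_n x^n with a_0 = 1.
Substitute y = x^r sum a_n x^n and match x^{r+n}. The recurrence is
  D(n) a_n - 2 a_{n-1} + 1 a_{n-2} = 0,  where D(n) = (r+n)(r+n-1) + (-5/2)(r+n) + (-9/2).
  a_n = [2 a_{n-1} - 1 a_{n-2}] / D(n).
Since the indicial polynomial factors as (r - r_1)(r - r_2), D(n) = (r_1 + n - r_1)(r_1 + n - r_2) = n(n + 11/2).
Evaluating step by step (a_0 = 1):
  n = 1: D(1) = 1(1 + 11/2) = 13/2; numerator = 2(1) = 2; a_1 = (2)/(13/2) = 4/13
  n = 2: D(2) = 2(2 + 11/2) = 15; numerator = 2(4/13) - 1(1) = -5/13; a_2 = (-5/13)/(15) = -1/39
  n = 3: D(3) = 3(3 + 11/2) = 51/2; numerator = 2(-1/39) - 1(4/13) = -14/39; a_3 = (-14/39)/(51/2) = -28/1989
  n = 4: D(4) = 4(4 + 11/2) = 38; numerator = 2(-28/1989) - 1(-1/39) = -5/1989; a_4 = (-5/1989)/(38) = -5/75582
  n = 5: D(5) = 5(5 + 11/2) = 105/2; numerator = 2(-5/75582) - 1(-28/1989) = 31/2223; a_5 = (31/2223)/(105/2) = 62/233415

r = 9/2; a_0 = 1; a_1 = 4/13; a_2 = -1/39; a_3 = -28/1989; a_4 = -5/75582; a_5 = 62/233415


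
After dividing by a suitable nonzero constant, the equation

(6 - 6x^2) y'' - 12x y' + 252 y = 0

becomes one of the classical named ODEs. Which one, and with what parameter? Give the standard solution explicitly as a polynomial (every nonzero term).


All three coefficients share the factor 6; dividing through by 6 gives  (1 - x^2) y'' - 2x y' + 42 y = 0.
This matches the Legendre equation (1 - x^2) y'' - 2x y' + n(n+1) y = 0 (note the -2x y' term) with n(n+1) = 42, so n = 6; the polynomial solution is P_6(x).
With y = sum_k a_k x^k, matching x^k gives (k+2)(k+1) a_{k+2} = [k(k+1) - n(n+1)] a_k = (k - 6)(k + 7) a_k. The right side vanishes at k = 6, so the series with the parity of 6 terminates at degree 6.
Standard normalization (P_n(1) = 1): leading coefficient (2n)!/(2^n (n!)^2) = 479001600/(64*518400) = 231/16, so a_6 = 231/16. Work downward with a_k = (k+1)(k+2) a_{k+2} / ((k - 6)(k + 7)):
  a_4 = (5)(6)(231/16) / ((4 - 6)(4 + 7)) = (3465/8)/(-22) = -315/16
  a_2 = (3)(4)(-315/16) / ((2 - 6)(2 + 7)) = (-945/4)/(-36) = 105/16
  a_0 = (1)(2)(105/16) / ((0 - 6)(0 + 7)) = (105/8)/(-42) = -5/16
Hence P_6(x) = 231 x^6/16 - 315 x^4/16 + 105 x^2/16 - 5/16.

P_6(x); series = 231 x^6/16 - 315 x^4/16 + 105 x^2/16 - 5/16


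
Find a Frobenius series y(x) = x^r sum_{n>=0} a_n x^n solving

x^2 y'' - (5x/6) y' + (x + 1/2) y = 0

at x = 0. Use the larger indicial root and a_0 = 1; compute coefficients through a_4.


Write in Frobenius form y'' + (p(x)/x) y' + (q(x)/x^2) y = 0:
  p(x) = -5/6,  q(x) = x + 1/2.
Indicial equation: r(r-1) + (-5/6) r + (1/2) = 0 -> roots r_1 = 3/2, r_2 = 1/3.
Take r = r_1 = 3/2. Let y(x) = x^r sum_{n>=0} a_n x^n with a_0 = 1.
Substitute y = x^r sum a_n x^n and match x^{r+n}. The recurrence is
  D(n) a_n + 1 a_{n-1} = 0,  where D(n) = (r+n)(r+n-1) + (-5/6)(r+n) + (1/2).
  a_n = -1 / D(n) * a_{n-1}.
Since the indicial polynomial factors as (r - r_1)(r - r_2), D(n) = (r_1 + n - r_1)(r_1 + n - r_2) = n(n + 7/6).
Evaluating step by step (a_0 = 1):
  n = 1: D(1) = 1(1 + 7/6) = 13/6; numerator = -1(1) = -1; a_1 = (-1)/(13/6) = -6/13
  n = 2: D(2) = 2(2 + 7/6) = 19/3; numerator = -1(-6/13) = 6/13; a_2 = (6/13)/(19/3) = 18/247
  n = 3: D(3) = 3(3 + 7/6) = 25/2; numerator = -1(18/247) = -18/247; a_3 = (-18/247)/(25/2) = -36/6175
  n = 4: D(4) = 4(4 + 7/6) = 62/3; numerator = -1(-36/6175) = 36/6175; a_4 = (36/6175)/(62/3) = 54/191425

r = 3/2; a_0 = 1; a_1 = -6/13; a_2 = 18/247; a_3 = -36/6175; a_4 = 54/191425


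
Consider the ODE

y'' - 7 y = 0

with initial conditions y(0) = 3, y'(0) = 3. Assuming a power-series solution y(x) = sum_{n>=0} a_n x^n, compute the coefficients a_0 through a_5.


Ansatz: y(x) = sum_{n>=0} a_n x^n, so y'(x) = sum_{n>=1} n a_n x^(n-1) and y''(x) = sum_{n>=2} n(n-1) a_n x^(n-2).
Substitute into P(x) y'' + Q(x) y' + R(x) y = 0 with P(x) = 1, Q(x) = 0, R(x) = -7, and match powers of x.
Initial conditions: a_0 = 3, a_1 = 3.
Setting the coefficient of each power of x to zero and solving order by order (substituting the coefficients already found):
  x^0: 2 a_2 - 7 a_0 = 0  ->  2 a_2 = 7 a_0 = 21  ->  a_2 = 21/2
  x^1: 6 a_3 - 7 a_1 = 0  ->  6 a_3 = 7 a_1 = 21  ->  a_3 = 7/2
  x^2: 12 a_4 - 7 a_2 = 0  ->  12 a_4 = 7 a_2 = 147/2  ->  a_4 = 49/8
  x^3: 20 a_5 - 7 a_3 = 0  ->  20 a_5 = 7 a_3 = 49/2  ->  a_5 = 49/40
Truncated series: y(x) = 3 + 3 x + (21/2) x^2 + (7/2) x^3 + (49/8) x^4 + (49/40) x^5 + O(x^6).

a_0 = 3; a_1 = 3; a_2 = 21/2; a_3 = 7/2; a_4 = 49/8; a_5 = 49/40


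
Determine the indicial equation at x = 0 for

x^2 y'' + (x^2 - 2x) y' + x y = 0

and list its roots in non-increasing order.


Divide by x^2 to reach normal form y'' + P_1(x) y' + P_2(x) y = 0 with P_1(x) = 1 - 2/x and P_2(x) = 1/x.
x = 0 is a singular point because the y'-coefficient 1 - 2/x has a pole at x = 0 and the y-coefficient 1/x has a pole at x = 0.
It is a regular singular point because x P_1(x) = p(x) = x - 2 and x^2 P_2(x) = q(x) = x are polynomials, hence analytic at x = 0.
p(0) = -2,  q(0) = 0.
Indicial equation: r(r-1) + p(0) r + q(0) = 0, i.e. r^2 + (p(0) - 1) r + q(0) = 0, i.e. r^2 - 3 r = 0.
Discriminant: (-3)^2 - 4(0) = 9, so r = (3 ± 3)/2.
Solving: r_1 = 3, r_2 = 0.

indicial: r^2 - 3 r = 0; roots r_1 = 3, r_2 = 0


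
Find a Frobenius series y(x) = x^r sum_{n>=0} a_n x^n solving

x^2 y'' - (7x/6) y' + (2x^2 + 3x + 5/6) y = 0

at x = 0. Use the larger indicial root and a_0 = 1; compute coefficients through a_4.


Write in Frobenius form y'' + (p(x)/x) y' + (q(x)/x^2) y = 0:
  p(x) = -7/6,  q(x) = 2x^2 + 3x + 5/6.
Indicial equation: r(r-1) + (-7/6) r + (5/6) = 0 -> roots r_1 = 5/3, r_2 = 1/2.
Take r = r_1 = 5/3. Let y(x) = x^r sum_{n>=0} a_n x^n with a_0 = 1.
Substitute y = x^r sum a_n x^n and match x^{r+n}. The recurrence is
  D(n) a_n + 3 a_{n-1} + 2 a_{n-2} = 0,  where D(n) = (r+n)(r+n-1) + (-7/6)(r+n) + (5/6).
  a_n = [-3 a_{n-1} - 2 a_{n-2}] / D(n).
Since the indicial polynomial factors as (r - r_1)(r - r_2), D(n) = (r_1 + n - r_1)(r_1 + n - r_2) = n(n + 7/6).
Evaluating step by step (a_0 = 1):
  n = 1: D(1) = 1(1 + 7/6) = 13/6; numerator = -3(1) = -3; a_1 = (-3)/(13/6) = -18/13
  n = 2: D(2) = 2(2 + 7/6) = 19/3; numerator = -3(-18/13) - 2(1) = 28/13; a_2 = (28/13)/(19/3) = 84/247
  n = 3: D(3) = 3(3 + 7/6) = 25/2; numerator = -3(84/247) - 2(-18/13) = 432/247; a_3 = (432/247)/(25/2) = 864/6175
  n = 4: D(4) = 4(4 + 7/6) = 62/3; numerator = -3(864/6175) - 2(84/247) = -6792/6175; a_4 = (-6792/6175)/(62/3) = -10188/191425

r = 5/3; a_0 = 1; a_1 = -18/13; a_2 = 84/247; a_3 = 864/6175; a_4 = -10188/191425


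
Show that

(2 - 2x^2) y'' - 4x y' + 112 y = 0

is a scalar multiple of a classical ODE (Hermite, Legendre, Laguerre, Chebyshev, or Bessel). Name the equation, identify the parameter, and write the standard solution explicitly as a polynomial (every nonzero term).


All three coefficients share the factor 2; dividing through by 2 gives  (1 - x^2) y'' - 2x y' + 56 y = 0.
This matches the Legendre equation (1 - x^2) y'' - 2x y' + n(n+1) y = 0 (note the -2x y' term) with n(n+1) = 56, so n = 7; the polynomial solution is P_7(x).
With y = sum_k a_k x^k, matching x^k gives (k+2)(k+1) a_{k+2} = [k(k+1) - n(n+1)] a_k = (k - 7)(k + 8) a_k. The right side vanishes at k = 7, so the series with the parity of 7 terminates at degree 7.
Standard normalization (P_n(1) = 1): leading coefficient (2n)!/(2^n (n!)^2) = 87178291200/(128*25401600) = 429/16, so a_7 = 429/16. Work downward with a_k = (k+1)(k+2) a_{k+2} / ((k - 7)(k + 8)):
  a_5 = (6)(7)(429/16) / ((5 - 7)(5 + 8)) = (9009/8)/(-26) = -693/16
  a_3 = (4)(5)(-693/16) / ((3 - 7)(3 + 8)) = (-3465/4)/(-44) = 315/16
  a_1 = (2)(3)(315/16) / ((1 - 7)(1 + 8)) = (945/8)/(-54) = -35/16
Hence P_7(x) = 429 x^7/16 - 693 x^5/16 + 315 x^3/16 - 35 x/16.

P_7(x); series = 429 x^7/16 - 693 x^5/16 + 315 x^3/16 - 35 x/16


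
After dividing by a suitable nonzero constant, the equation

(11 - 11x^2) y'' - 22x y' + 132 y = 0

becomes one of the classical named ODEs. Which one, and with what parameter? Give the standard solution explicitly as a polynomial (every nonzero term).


All three coefficients share the factor 11; dividing through by 11 gives  (1 - x^2) y'' - 2x y' + 12 y = 0.
This matches the Legendre equation (1 - x^2) y'' - 2x y' + n(n+1) y = 0 (note the -2x y' term) with n(n+1) = 12, so n = 3; the polynomial solution is P_3(x).
With y = sum_k a_k x^k, matching x^k gives (k+2)(k+1) a_{k+2} = [k(k+1) - n(n+1)] a_k = (k - 3)(k + 4) a_k. The right side vanishes at k = 3, so the series with the parity of 3 terminates at degree 3.
Standard normalization (P_n(1) = 1): leading coefficient (2n)!/(2^n (n!)^2) = 720/(8*36) = 5/2, so a_3 = 5/2. Work downward with a_k = (k+1)(k+2) a_{k+2} / ((k - 3)(k + 4)):
  a_1 = (2)(3)(5/2) / ((1 - 3)(1 + 4)) = 15/(-10) = -3/2
Hence P_3(x) = 5 x^3/2 - 3 x/2.

P_3(x); series = 5 x^3/2 - 3 x/2


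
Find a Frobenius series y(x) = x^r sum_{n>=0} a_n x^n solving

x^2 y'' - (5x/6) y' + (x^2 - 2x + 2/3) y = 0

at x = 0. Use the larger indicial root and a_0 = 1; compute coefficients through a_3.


Write in Frobenius form y'' + (p(x)/x) y' + (q(x)/x^2) y = 0:
  p(x) = -5/6,  q(x) = x^2 - 2x + 2/3.
Indicial equation: r(r-1) + (-5/6) r + (2/3) = 0 -> roots r_1 = 4/3, r_2 = 1/2.
Take r = r_1 = 4/3. Let y(x) = x^r sum_{n>=0} a_n x^n with a_0 = 1.
Substitute y = x^r sum a_n x^n and match x^{r+n}. The recurrence is
  D(n) a_n - 2 a_{n-1} + 1 a_{n-2} = 0,  where D(n) = (r+n)(r+n-1) + (-5/6)(r+n) + (2/3).
  a_n = [2 a_{n-1} - 1 a_{n-2}] / D(n).
Since the indicial polynomial factors as (r - r_1)(r - r_2), D(n) = (r_1 + n - r_1)(r_1 + n - r_2) = n(n + 5/6).
Evaluating step by step (a_0 = 1):
  n = 1: D(1) = 1(1 + 5/6) = 11/6; numerator = 2(1) = 2; a_1 = (2)/(11/6) = 12/11
  n = 2: D(2) = 2(2 + 5/6) = 17/3; numerator = 2(12/11) - 1(1) = 13/11; a_2 = (13/11)/(17/3) = 39/187
  n = 3: D(3) = 3(3 + 5/6) = 23/2; numerator = 2(39/187) - 1(12/11) = -126/187; a_3 = (-126/187)/(23/2) = -252/4301

r = 4/3; a_0 = 1; a_1 = 12/11; a_2 = 39/187; a_3 = -252/4301


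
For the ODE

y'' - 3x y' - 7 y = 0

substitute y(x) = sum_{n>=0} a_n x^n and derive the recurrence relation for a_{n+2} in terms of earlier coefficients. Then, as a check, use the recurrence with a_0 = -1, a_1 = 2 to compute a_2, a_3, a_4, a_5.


Substitute y = sum_n a_n x^n.
y''(x) has coefficient (n+2)(n+1) a_{n+2} at x^n;
-3 x y'(x) has coefficient -3 n a_n at x^n (shift);
-7 y(x) has coefficient -7 a_n at x^n.
Matching x^n: (n+2)(n+1) a_{n+2} + (-3n - 7) a_n = 0.
Thus a_{n+2} = (3n + 7) / ((n+1)(n+2)) * a_n.

Check with a_0 = -1, a_1 = 2 (apply the recurrence for n = 0, 1, 2, 3): a_0 = -1, a_1 = 2, a_2 = -7/2, a_3 = 10/3, a_4 = -91/24, a_5 = 8/3.

a_(n+2) = (3n + 7) / ((n+1)(n+2)) * a_n; check: a_0 = -1, a_1 = 2, a_2 = -7/2, a_3 = 10/3, a_4 = -91/24, a_5 = 8/3


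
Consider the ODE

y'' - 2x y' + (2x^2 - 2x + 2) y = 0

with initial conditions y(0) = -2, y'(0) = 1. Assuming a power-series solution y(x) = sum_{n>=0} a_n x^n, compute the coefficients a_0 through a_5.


Ansatz: y(x) = sum_{n>=0} a_n x^n, so y'(x) = sum_{n>=1} n a_n x^(n-1) and y''(x) = sum_{n>=2} n(n-1) a_n x^(n-2).
Substitute into P(x) y'' + Q(x) y' + R(x) y = 0 with P(x) = 1, Q(x) = -2x, R(x) = 2x^2 - 2x + 2, and match powers of x.
Initial conditions: a_0 = -2, a_1 = 1.
Setting the coefficient of each power of x to zero and solving order by order (substituting the coefficients already found):
  x^0: 2 a_2 + 2 a_0 = 0  ->  2 a_2 = -2 a_0 = 4  ->  a_2 = 2
  x^1: 6 a_3 - 2 a_0 = 0  ->  6 a_3 = 2 a_0 = -4  ->  a_3 = -2/3
  x^2: 12 a_4 - 2 a_2 - 2 a_1 + 2 a_0 = 0  ->  12 a_4 = 2 a_2 + 2 a_1 - 2 a_0 = 10  ->  a_4 = 5/6
  x^3: 20 a_5 - 4 a_3 - 2 a_2 + 2 a_1 = 0  ->  20 a_5 = 4 a_3 + 2 a_2 - 2 a_1 = -2/3  ->  a_5 = -1/30
Truncated series: y(x) = -2 + x + 2 x^2 - (2/3) x^3 + (5/6) x^4 - (1/30) x^5 + O(x^6).

a_0 = -2; a_1 = 1; a_2 = 2; a_3 = -2/3; a_4 = 5/6; a_5 = -1/30


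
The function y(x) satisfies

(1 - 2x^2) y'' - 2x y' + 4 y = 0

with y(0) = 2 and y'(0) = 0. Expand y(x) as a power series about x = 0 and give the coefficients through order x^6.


Ansatz: y(x) = sum_{n>=0} a_n x^n, so y'(x) = sum_{n>=1} n a_n x^(n-1) and y''(x) = sum_{n>=2} n(n-1) a_n x^(n-2).
Substitute into P(x) y'' + Q(x) y' + R(x) y = 0 with P(x) = 1 - 2x^2, Q(x) = -2x, R(x) = 4, and match powers of x.
Initial conditions: a_0 = 2, a_1 = 0.
Setting the coefficient of each power of x to zero and solving order by order (substituting the coefficients already found):
  x^0: 2 a_2 + 4 a_0 = 0  ->  2 a_2 = -4 a_0 = -8  ->  a_2 = -4
  x^1: 6 a_3 + 2 a_1 = 0  ->  6 a_3 = -2 a_1 = 0  ->  a_3 = 0
  x^2: 12 a_4 - 4 a_2 = 0  ->  12 a_4 = 4 a_2 = -16  ->  a_4 = -4/3
  x^3: 20 a_5 - 14 a_3 = 0  ->  20 a_5 = 14 a_3 = 0  ->  a_5 = 0
  x^4: 30 a_6 - 28 a_4 = 0  ->  30 a_6 = 28 a_4 = -112/3  ->  a_6 = -56/45
Truncated series: y(x) = 2 - 4 x^2 - (4/3) x^4 - (56/45) x^6 + O(x^7).

a_0 = 2; a_1 = 0; a_2 = -4; a_3 = 0; a_4 = -4/3; a_5 = 0; a_6 = -56/45


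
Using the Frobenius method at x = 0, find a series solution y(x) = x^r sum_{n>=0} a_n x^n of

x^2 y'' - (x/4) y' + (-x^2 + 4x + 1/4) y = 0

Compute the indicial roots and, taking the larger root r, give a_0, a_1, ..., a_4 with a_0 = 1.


Write in Frobenius form y'' + (p(x)/x) y' + (q(x)/x^2) y = 0:
  p(x) = -1/4,  q(x) = -x^2 + 4x + 1/4.
Indicial equation: r(r-1) + (-1/4) r + (1/4) = 0 -> roots r_1 = 1, r_2 = 1/4.
Take r = r_1 = 1. Let y(x) = x^r sum_{n>=0} a_n x^n with a_0 = 1.
Substitute y = x^r sum a_n x^n and match x^{r+n}. The recurrence is
  D(n) a_n + 4 a_{n-1} - 1 a_{n-2} = 0,  where D(n) = (r+n)(r+n-1) + (-1/4)(r+n) + (1/4).
  a_n = [-4 a_{n-1} + 1 a_{n-2}] / D(n).
Since the indicial polynomial factors as (r - r_1)(r - r_2), D(n) = (r_1 + n - r_1)(r_1 + n - r_2) = n(n + 3/4).
Evaluating step by step (a_0 = 1):
  n = 1: D(1) = 1(1 + 3/4) = 7/4; numerator = -4(1) = -4; a_1 = (-4)/(7/4) = -16/7
  n = 2: D(2) = 2(2 + 3/4) = 11/2; numerator = -4(-16/7) + 1(1) = 71/7; a_2 = (71/7)/(11/2) = 142/77
  n = 3: D(3) = 3(3 + 3/4) = 45/4; numerator = -4(142/77) + 1(-16/7) = -744/77; a_3 = (-744/77)/(45/4) = -992/1155
  n = 4: D(4) = 4(4 + 3/4) = 19; numerator = -4(-992/1155) + 1(142/77) = 6098/1155; a_4 = (6098/1155)/(19) = 6098/21945

r = 1; a_0 = 1; a_1 = -16/7; a_2 = 142/77; a_3 = -992/1155; a_4 = 6098/21945


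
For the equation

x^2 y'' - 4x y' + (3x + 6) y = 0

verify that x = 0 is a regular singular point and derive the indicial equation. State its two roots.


Divide by x^2 to reach normal form y'' + P_1(x) y' + P_2(x) y = 0 with P_1(x) = -4/x and P_2(x) = 3/x + 6/x^2.
x = 0 is a singular point because the y'-coefficient -4/x has a pole at x = 0 and the y-coefficient 3/x + 6/x^2 has a pole at x = 0.
It is a regular singular point because x P_1(x) = p(x) = -4 and x^2 P_2(x) = q(x) = 3x + 6 are polynomials, hence analytic at x = 0.
p(0) = -4,  q(0) = 6.
Indicial equation: r(r-1) + p(0) r + q(0) = 0, i.e. r^2 + (p(0) - 1) r + q(0) = 0, i.e. r^2 - 5 r + 6 = 0.
Discriminant: (-5)^2 - 4(6) = 1, so r = (5 ± 1)/2.
Solving: r_1 = 3, r_2 = 2.

indicial: r^2 - 5 r + 6 = 0; roots r_1 = 3, r_2 = 2


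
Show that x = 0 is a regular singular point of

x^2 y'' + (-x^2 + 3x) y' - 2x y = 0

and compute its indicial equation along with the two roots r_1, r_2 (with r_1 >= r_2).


Divide by x^2 to reach normal form y'' + P_1(x) y' + P_2(x) y = 0 with P_1(x) = -1 + 3/x and P_2(x) = -2/x.
x = 0 is a singular point because the y'-coefficient -1 + 3/x has a pole at x = 0 and the y-coefficient -2/x has a pole at x = 0.
It is a regular singular point because x P_1(x) = p(x) = 3 - x and x^2 P_2(x) = q(x) = -2x are polynomials, hence analytic at x = 0.
p(0) = 3,  q(0) = 0.
Indicial equation: r(r-1) + p(0) r + q(0) = 0, i.e. r^2 + (p(0) - 1) r + q(0) = 0, i.e. r^2 + 2 r = 0.
Discriminant: (2)^2 - 4(0) = 4, so r = (-2 ± 2)/2.
Solving: r_1 = 0, r_2 = -2.

indicial: r^2 + 2 r = 0; roots r_1 = 0, r_2 = -2


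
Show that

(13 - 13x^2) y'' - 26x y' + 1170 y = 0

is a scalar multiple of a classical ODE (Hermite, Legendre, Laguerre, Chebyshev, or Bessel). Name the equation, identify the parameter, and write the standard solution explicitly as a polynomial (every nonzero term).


All three coefficients share the factor 13; dividing through by 13 gives  (1 - x^2) y'' - 2x y' + 90 y = 0.
This matches the Legendre equation (1 - x^2) y'' - 2x y' + n(n+1) y = 0 (note the -2x y' term) with n(n+1) = 90, so n = 9; the polynomial solution is P_9(x).
With y = sum_k a_k x^k, matching x^k gives (k+2)(k+1) a_{k+2} = [k(k+1) - n(n+1)] a_k = (k - 9)(k + 10) a_k. The right side vanishes at k = 9, so the series with the parity of 9 terminates at degree 9.
Standard normalization (P_n(1) = 1): leading coefficient (2n)!/(2^n (n!)^2) = 6402373705728000/(512*131681894400) = 12155/128, so a_9 = 12155/128. Work downward with a_k = (k+1)(k+2) a_{k+2} / ((k - 9)(k + 10)):
  a_7 = (8)(9)(12155/128) / ((7 - 9)(7 + 10)) = (109395/16)/(-34) = -6435/32
  a_5 = (6)(7)(-6435/32) / ((5 - 9)(5 + 10)) = (-135135/16)/(-60) = 9009/64
  a_3 = (4)(5)(9009/64) / ((3 - 9)(3 + 10)) = (45045/16)/(-78) = -1155/32
  a_1 = (2)(3)(-1155/32) / ((1 - 9)(1 + 10)) = (-3465/16)/(-88) = 315/128
Hence P_9(x) = 12155 x^9/128 - 6435 x^7/32 + 9009 x^5/64 - 1155 x^3/32 + 315 x/128.

P_9(x); series = 12155 x^9/128 - 6435 x^7/32 + 9009 x^5/64 - 1155 x^3/32 + 315 x/128


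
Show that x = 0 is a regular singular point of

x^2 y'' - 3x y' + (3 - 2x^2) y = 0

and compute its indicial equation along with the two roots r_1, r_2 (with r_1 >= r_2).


Divide by x^2 to reach normal form y'' + P_1(x) y' + P_2(x) y = 0 with P_1(x) = -3/x and P_2(x) = -2 + 3/x^2.
x = 0 is a singular point because the y'-coefficient -3/x has a pole at x = 0 and the y-coefficient -2 + 3/x^2 has a pole at x = 0.
It is a regular singular point because x P_1(x) = p(x) = -3 and x^2 P_2(x) = q(x) = 3 - 2x^2 are polynomials, hence analytic at x = 0.
p(0) = -3,  q(0) = 3.
Indicial equation: r(r-1) + p(0) r + q(0) = 0, i.e. r^2 + (p(0) - 1) r + q(0) = 0, i.e. r^2 - 4 r + 3 = 0.
Discriminant: (-4)^2 - 4(3) = 4, so r = (4 ± 2)/2.
Solving: r_1 = 3, r_2 = 1.

indicial: r^2 - 4 r + 3 = 0; roots r_1 = 3, r_2 = 1


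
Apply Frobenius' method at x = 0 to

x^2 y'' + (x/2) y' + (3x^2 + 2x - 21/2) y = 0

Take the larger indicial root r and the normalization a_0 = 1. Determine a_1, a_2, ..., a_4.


Write in Frobenius form y'' + (p(x)/x) y' + (q(x)/x^2) y = 0:
  p(x) = 1/2,  q(x) = 3x^2 + 2x - 21/2.
Indicial equation: r(r-1) + (1/2) r + (-21/2) = 0 -> roots r_1 = 7/2, r_2 = -3.
Take r = r_1 = 7/2. Let y(x) = x^r sum_{n>=0} a_n x^n with a_0 = 1.
Substitute y = x^r sum a_n x^n and match x^{r+n}. The recurrence is
  D(n) a_n + 2 a_{n-1} + 3 a_{n-2} = 0,  where D(n) = (r+n)(r+n-1) + (1/2)(r+n) + (-21/2).
  a_n = [-2 a_{n-1} - 3 a_{n-2}] / D(n).
Since the indicial polynomial factors as (r - r_1)(r - r_2), D(n) = (r_1 + n - r_1)(r_1 + n - r_2) = n(n + 13/2).
Evaluating step by step (a_0 = 1):
  n = 1: D(1) = 1(1 + 13/2) = 15/2; numerator = -2(1) = -2; a_1 = (-2)/(15/2) = -4/15
  n = 2: D(2) = 2(2 + 13/2) = 17; numerator = -2(-4/15) - 3(1) = -37/15; a_2 = (-37/15)/(17) = -37/255
  n = 3: D(3) = 3(3 + 13/2) = 57/2; numerator = -2(-37/255) - 3(-4/15) = 278/255; a_3 = (278/255)/(57/2) = 556/14535
  n = 4: D(4) = 4(4 + 13/2) = 42; numerator = -2(556/14535) - 3(-37/255) = 1043/2907; a_4 = (1043/2907)/(42) = 149/17442

r = 7/2; a_0 = 1; a_1 = -4/15; a_2 = -37/255; a_3 = 556/14535; a_4 = 149/17442


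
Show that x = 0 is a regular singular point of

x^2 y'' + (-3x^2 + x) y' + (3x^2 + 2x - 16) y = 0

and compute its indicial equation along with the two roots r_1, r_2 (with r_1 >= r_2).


Divide by x^2 to reach normal form y'' + P_1(x) y' + P_2(x) y = 0 with P_1(x) = -3 + 1/x and P_2(x) = 3 + 2/x - 16/x^2.
x = 0 is a singular point because the y'-coefficient -3 + 1/x has a pole at x = 0 and the y-coefficient 3 + 2/x - 16/x^2 has a pole at x = 0.
It is a regular singular point because x P_1(x) = p(x) = 1 - 3x and x^2 P_2(x) = q(x) = 3x^2 + 2x - 16 are polynomials, hence analytic at x = 0.
p(0) = 1,  q(0) = -16.
Indicial equation: r(r-1) + p(0) r + q(0) = 0, i.e. r^2 + (p(0) - 1) r + q(0) = 0, i.e. r^2 - 16 = 0.
Discriminant: (0)^2 - 4(-16) = 64, so r = (0 ± 8)/2.
Solving: r_1 = 4, r_2 = -4.

indicial: r^2 - 16 = 0; roots r_1 = 4, r_2 = -4


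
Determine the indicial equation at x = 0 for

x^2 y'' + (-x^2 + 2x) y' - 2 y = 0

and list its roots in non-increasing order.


Divide by x^2 to reach normal form y'' + P_1(x) y' + P_2(x) y = 0 with P_1(x) = -1 + 2/x and P_2(x) = -2/x^2.
x = 0 is a singular point because the y'-coefficient -1 + 2/x has a pole at x = 0 and the y-coefficient -2/x^2 has a pole at x = 0.
It is a regular singular point because x P_1(x) = p(x) = 2 - x and x^2 P_2(x) = q(x) = -2 are polynomials, hence analytic at x = 0.
p(0) = 2,  q(0) = -2.
Indicial equation: r(r-1) + p(0) r + q(0) = 0, i.e. r^2 + (p(0) - 1) r + q(0) = 0, i.e. r^2 + 1 r - 2 = 0.
Discriminant: (1)^2 - 4(-2) = 9, so r = (-1 ± 3)/2.
Solving: r_1 = 1, r_2 = -2.

indicial: r^2 + 1 r - 2 = 0; roots r_1 = 1, r_2 = -2


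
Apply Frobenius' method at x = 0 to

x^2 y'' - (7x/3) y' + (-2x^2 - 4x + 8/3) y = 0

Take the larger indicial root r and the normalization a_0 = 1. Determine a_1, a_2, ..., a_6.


Write in Frobenius form y'' + (p(x)/x) y' + (q(x)/x^2) y = 0:
  p(x) = -7/3,  q(x) = -2x^2 - 4x + 8/3.
Indicial equation: r(r-1) + (-7/3) r + (8/3) = 0 -> roots r_1 = 2, r_2 = 4/3.
Take r = r_1 = 2. Let y(x) = x^r sum_{n>=0} a_n x^n with a_0 = 1.
Substitute y = x^r sum a_n x^n and match x^{r+n}. The recurrence is
  D(n) a_n - 4 a_{n-1} - 2 a_{n-2} = 0,  where D(n) = (r+n)(r+n-1) + (-7/3)(r+n) + (8/3).
  a_n = [4 a_{n-1} + 2 a_{n-2}] / D(n).
Since the indicial polynomial factors as (r - r_1)(r - r_2), D(n) = (r_1 + n - r_1)(r_1 + n - r_2) = n(n + 2/3).
Evaluating step by step (a_0 = 1):
  n = 1: D(1) = 1(1 + 2/3) = 5/3; numerator = 4(1) = 4; a_1 = (4)/(5/3) = 12/5
  n = 2: D(2) = 2(2 + 2/3) = 16/3; numerator = 4(12/5) + 2(1) = 58/5; a_2 = (58/5)/(16/3) = 87/40
  n = 3: D(3) = 3(3 + 2/3) = 11; numerator = 4(87/40) + 2(12/5) = 27/2; a_3 = (27/2)/(11) = 27/22
  n = 4: D(4) = 4(4 + 2/3) = 56/3; numerator = 4(27/22) + 2(87/40) = 2037/220; a_4 = (2037/220)/(56/3) = 873/1760
  n = 5: D(5) = 5(5 + 2/3) = 85/3; numerator = 4(873/1760) + 2(27/22) = 1953/440; a_5 = (1953/440)/(85/3) = 5859/37400
  n = 6: D(6) = 6(6 + 2/3) = 40; numerator = 4(5859/37400) + 2(873/1760) = 11007/6800; a_6 = (11007/6800)/(40) = 11007/272000

r = 2; a_0 = 1; a_1 = 12/5; a_2 = 87/40; a_3 = 27/22; a_4 = 873/1760; a_5 = 5859/37400; a_6 = 11007/272000


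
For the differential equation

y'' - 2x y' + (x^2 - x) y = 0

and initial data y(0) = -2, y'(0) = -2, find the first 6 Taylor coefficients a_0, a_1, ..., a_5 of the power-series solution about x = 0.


Ansatz: y(x) = sum_{n>=0} a_n x^n, so y'(x) = sum_{n>=1} n a_n x^(n-1) and y''(x) = sum_{n>=2} n(n-1) a_n x^(n-2).
Substitute into P(x) y'' + Q(x) y' + R(x) y = 0 with P(x) = 1, Q(x) = -2x, R(x) = x^2 - x, and match powers of x.
Initial conditions: a_0 = -2, a_1 = -2.
Setting the coefficient of each power of x to zero and solving order by order (substituting the coefficients already found):
  x^0: 2 a_2 = 0  ->  a_2 = 0
  x^1: 6 a_3 - 2 a_1 - a_0 = 0  ->  6 a_3 = 2 a_1 + a_0 = -6  ->  a_3 = -1
  x^2: 12 a_4 - 4 a_2 - a_1 + a_0 = 0  ->  12 a_4 = 4 a_2 + a_1 - a_0 = 0  ->  a_4 = 0
  x^3: 20 a_5 - 6 a_3 - a_2 + a_1 = 0  ->  20 a_5 = 6 a_3 + a_2 - a_1 = -4  ->  a_5 = -1/5
Truncated series: y(x) = -2 - 2 x - x^3 - (1/5) x^5 + O(x^6).

a_0 = -2; a_1 = -2; a_2 = 0; a_3 = -1; a_4 = 0; a_5 = -1/5


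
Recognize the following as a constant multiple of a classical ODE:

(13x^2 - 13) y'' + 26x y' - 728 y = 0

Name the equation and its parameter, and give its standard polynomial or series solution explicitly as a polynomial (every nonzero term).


All three coefficients share the factor -13; dividing through by -13 gives  (1 - x^2) y'' - 2x y' + 56 y = 0.
This matches the Legendre equation (1 - x^2) y'' - 2x y' + n(n+1) y = 0 (note the -2x y' term) with n(n+1) = 56, so n = 7; the polynomial solution is P_7(x).
With y = sum_k a_k x^k, matching x^k gives (k+2)(k+1) a_{k+2} = [k(k+1) - n(n+1)] a_k = (k - 7)(k + 8) a_k. The right side vanishes at k = 7, so the series with the parity of 7 terminates at degree 7.
Standard normalization (P_n(1) = 1): leading coefficient (2n)!/(2^n (n!)^2) = 87178291200/(128*25401600) = 429/16, so a_7 = 429/16. Work downward with a_k = (k+1)(k+2) a_{k+2} / ((k - 7)(k + 8)):
  a_5 = (6)(7)(429/16) / ((5 - 7)(5 + 8)) = (9009/8)/(-26) = -693/16
  a_3 = (4)(5)(-693/16) / ((3 - 7)(3 + 8)) = (-3465/4)/(-44) = 315/16
  a_1 = (2)(3)(315/16) / ((1 - 7)(1 + 8)) = (945/8)/(-54) = -35/16
Hence P_7(x) = 429 x^7/16 - 693 x^5/16 + 315 x^3/16 - 35 x/16.

P_7(x); series = 429 x^7/16 - 693 x^5/16 + 315 x^3/16 - 35 x/16


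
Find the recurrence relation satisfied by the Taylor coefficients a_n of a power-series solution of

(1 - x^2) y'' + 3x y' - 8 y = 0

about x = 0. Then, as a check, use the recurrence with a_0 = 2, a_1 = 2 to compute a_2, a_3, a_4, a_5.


Substitute y = sum_n a_n x^n.
(1 - 1 x^2) y'' contributes (n+2)(n+1) a_{n+2} - n(n-1) a_n at x^n.
3 x y'(x) contributes 3 n a_n at x^n.
-8 y(x) contributes -8 a_n at x^n.
Matching x^n: (n+2)(n+1) a_{n+2} + (-n(n-1) + 3 n - 8) a_n = 0.
Thus a_{n+2} = (n(n-1) - 3 n + 8) / ((n+1)(n+2)) * a_n.

Check with a_0 = 2, a_1 = 2 (apply the recurrence for n = 0, 1, 2, 3): a_0 = 2, a_1 = 2, a_2 = 8, a_3 = 5/3, a_4 = 8/3, a_5 = 5/12.

a_(n+2) = (n(n-1) - 3 n + 8) / ((n+1)(n+2)) * a_n; check: a_0 = 2, a_1 = 2, a_2 = 8, a_3 = 5/3, a_4 = 8/3, a_5 = 5/12


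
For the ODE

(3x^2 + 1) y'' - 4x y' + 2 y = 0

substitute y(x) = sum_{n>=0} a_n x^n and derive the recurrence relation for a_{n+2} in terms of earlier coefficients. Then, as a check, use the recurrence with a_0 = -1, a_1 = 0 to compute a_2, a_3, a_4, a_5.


Substitute y = sum_n a_n x^n.
(1 + 3 x^2) y'' contributes (n+2)(n+1) a_{n+2} + 3 n(n-1) a_n at x^n.
-4 x y'(x) contributes -4 n a_n at x^n.
2 y(x) contributes 2 a_n at x^n.
Matching x^n: (n+2)(n+1) a_{n+2} + (3 n(n-1) - 4 n + 2) a_n = 0.
Thus a_{n+2} = (-3 n(n-1) + 4 n - 2) / ((n+1)(n+2)) * a_n.

Check with a_0 = -1, a_1 = 0 (apply the recurrence for n = 0, 1, 2, 3): a_0 = -1, a_1 = 0, a_2 = 1, a_3 = 0, a_4 = 0, a_5 = 0.

a_(n+2) = (-3 n(n-1) + 4 n - 2) / ((n+1)(n+2)) * a_n; check: a_0 = -1, a_1 = 0, a_2 = 1, a_3 = 0, a_4 = 0, a_5 = 0


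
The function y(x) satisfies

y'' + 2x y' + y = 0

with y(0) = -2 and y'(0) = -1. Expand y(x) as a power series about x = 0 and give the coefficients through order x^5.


Ansatz: y(x) = sum_{n>=0} a_n x^n, so y'(x) = sum_{n>=1} n a_n x^(n-1) and y''(x) = sum_{n>=2} n(n-1) a_n x^(n-2).
Substitute into P(x) y'' + Q(x) y' + R(x) y = 0 with P(x) = 1, Q(x) = 2x, R(x) = 1, and match powers of x.
Initial conditions: a_0 = -2, a_1 = -1.
Setting the coefficient of each power of x to zero and solving order by order (substituting the coefficients already found):
  x^0: 2 a_2 + a_0 = 0  ->  2 a_2 = -a_0 = 2  ->  a_2 = 1
  x^1: 6 a_3 + 3 a_1 = 0  ->  6 a_3 = -3 a_1 = 3  ->  a_3 = 1/2
  x^2: 12 a_4 + 5 a_2 = 0  ->  12 a_4 = -5 a_2 = -5  ->  a_4 = -5/12
  x^3: 20 a_5 + 7 a_3 = 0  ->  20 a_5 = -7 a_3 = -7/2  ->  a_5 = -7/40
Truncated series: y(x) = -2 - x + x^2 + (1/2) x^3 - (5/12) x^4 - (7/40) x^5 + O(x^6).

a_0 = -2; a_1 = -1; a_2 = 1; a_3 = 1/2; a_4 = -5/12; a_5 = -7/40


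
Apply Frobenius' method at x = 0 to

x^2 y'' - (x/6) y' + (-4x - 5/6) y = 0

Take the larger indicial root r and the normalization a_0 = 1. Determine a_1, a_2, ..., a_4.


Write in Frobenius form y'' + (p(x)/x) y' + (q(x)/x^2) y = 0:
  p(x) = -1/6,  q(x) = -4x - 5/6.
Indicial equation: r(r-1) + (-1/6) r + (-5/6) = 0 -> roots r_1 = 5/3, r_2 = -1/2.
Take r = r_1 = 5/3. Let y(x) = x^r sum_{n>=0} a_n x^n with a_0 = 1.
Substitute y = x^r sum a_n x^n and match x^{r+n}. The recurrence is
  D(n) a_n - 4 a_{n-1} = 0,  where D(n) = (r+n)(r+n-1) + (-1/6)(r+n) + (-5/6).
  a_n = 4 / D(n) * a_{n-1}.
Since the indicial polynomial factors as (r - r_1)(r - r_2), D(n) = (r_1 + n - r_1)(r_1 + n - r_2) = n(n + 13/6).
Evaluating step by step (a_0 = 1):
  n = 1: D(1) = 1(1 + 13/6) = 19/6; numerator = 4(1) = 4; a_1 = (4)/(19/6) = 24/19
  n = 2: D(2) = 2(2 + 13/6) = 25/3; numerator = 4(24/19) = 96/19; a_2 = (96/19)/(25/3) = 288/475
  n = 3: D(3) = 3(3 + 13/6) = 31/2; numerator = 4(288/475) = 1152/475; a_3 = (1152/475)/(31/2) = 2304/14725
  n = 4: D(4) = 4(4 + 13/6) = 74/3; numerator = 4(2304/14725) = 9216/14725; a_4 = (9216/14725)/(74/3) = 13824/544825

r = 5/3; a_0 = 1; a_1 = 24/19; a_2 = 288/475; a_3 = 2304/14725; a_4 = 13824/544825


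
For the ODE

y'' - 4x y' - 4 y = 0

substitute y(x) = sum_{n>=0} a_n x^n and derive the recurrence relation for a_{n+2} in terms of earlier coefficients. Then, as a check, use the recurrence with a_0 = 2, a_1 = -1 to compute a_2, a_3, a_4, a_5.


Substitute y = sum_n a_n x^n.
y''(x) has coefficient (n+2)(n+1) a_{n+2} at x^n;
-4 x y'(x) has coefficient -4 n a_n at x^n (shift);
-4 y(x) has coefficient -4 a_n at x^n.
Matching x^n: (n+2)(n+1) a_{n+2} + (-4n - 4) a_n = 0.
Thus a_{n+2} = (4n + 4) / ((n+1)(n+2)) * a_n.

Check with a_0 = 2, a_1 = -1 (apply the recurrence for n = 0, 1, 2, 3): a_0 = 2, a_1 = -1, a_2 = 4, a_3 = -4/3, a_4 = 4, a_5 = -16/15.

a_(n+2) = (4n + 4) / ((n+1)(n+2)) * a_n; check: a_0 = 2, a_1 = -1, a_2 = 4, a_3 = -4/3, a_4 = 4, a_5 = -16/15


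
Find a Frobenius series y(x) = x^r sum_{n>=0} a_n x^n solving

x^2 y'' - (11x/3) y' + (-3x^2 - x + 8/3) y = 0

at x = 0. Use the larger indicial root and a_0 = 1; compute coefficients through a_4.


Write in Frobenius form y'' + (p(x)/x) y' + (q(x)/x^2) y = 0:
  p(x) = -11/3,  q(x) = -3x^2 - x + 8/3.
Indicial equation: r(r-1) + (-11/3) r + (8/3) = 0 -> roots r_1 = 4, r_2 = 2/3.
Take r = r_1 = 4. Let y(x) = x^r sum_{n>=0} a_n x^n with a_0 = 1.
Substitute y = x^r sum a_n x^n and match x^{r+n}. The recurrence is
  D(n) a_n - 1 a_{n-1} - 3 a_{n-2} = 0,  where D(n) = (r+n)(r+n-1) + (-11/3)(r+n) + (8/3).
  a_n = [1 a_{n-1} + 3 a_{n-2}] / D(n).
Since the indicial polynomial factors as (r - r_1)(r - r_2), D(n) = (r_1 + n - r_1)(r_1 + n - r_2) = n(n + 10/3).
Evaluating step by step (a_0 = 1):
  n = 1: D(1) = 1(1 + 10/3) = 13/3; numerator = 1(1) = 1; a_1 = (1)/(13/3) = 3/13
  n = 2: D(2) = 2(2 + 10/3) = 32/3; numerator = 1(3/13) + 3(1) = 42/13; a_2 = (42/13)/(32/3) = 63/208
  n = 3: D(3) = 3(3 + 10/3) = 19; numerator = 1(63/208) + 3(3/13) = 207/208; a_3 = (207/208)/(19) = 207/3952
  n = 4: D(4) = 4(4 + 10/3) = 88/3; numerator = 1(207/3952) + 3(63/208) = 1899/1976; a_4 = (1899/1976)/(88/3) = 5697/173888

r = 4; a_0 = 1; a_1 = 3/13; a_2 = 63/208; a_3 = 207/3952; a_4 = 5697/173888


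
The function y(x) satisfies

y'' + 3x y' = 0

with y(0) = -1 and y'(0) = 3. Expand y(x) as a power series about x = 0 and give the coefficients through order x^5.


Ansatz: y(x) = sum_{n>=0} a_n x^n, so y'(x) = sum_{n>=1} n a_n x^(n-1) and y''(x) = sum_{n>=2} n(n-1) a_n x^(n-2).
Substitute into P(x) y'' + Q(x) y' + R(x) y = 0 with P(x) = 1, Q(x) = 3x, R(x) = 0, and match powers of x.
Initial conditions: a_0 = -1, a_1 = 3.
Setting the coefficient of each power of x to zero and solving order by order (substituting the coefficients already found):
  x^0: 2 a_2 = 0  ->  a_2 = 0
  x^1: 6 a_3 + 3 a_1 = 0  ->  6 a_3 = -3 a_1 = -9  ->  a_3 = -3/2
  x^2: 12 a_4 + 6 a_2 = 0  ->  12 a_4 = -6 a_2 = 0  ->  a_4 = 0
  x^3: 20 a_5 + 9 a_3 = 0  ->  20 a_5 = -9 a_3 = 27/2  ->  a_5 = 27/40
Truncated series: y(x) = -1 + 3 x - (3/2) x^3 + (27/40) x^5 + O(x^6).

a_0 = -1; a_1 = 3; a_2 = 0; a_3 = -3/2; a_4 = 0; a_5 = 27/40
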